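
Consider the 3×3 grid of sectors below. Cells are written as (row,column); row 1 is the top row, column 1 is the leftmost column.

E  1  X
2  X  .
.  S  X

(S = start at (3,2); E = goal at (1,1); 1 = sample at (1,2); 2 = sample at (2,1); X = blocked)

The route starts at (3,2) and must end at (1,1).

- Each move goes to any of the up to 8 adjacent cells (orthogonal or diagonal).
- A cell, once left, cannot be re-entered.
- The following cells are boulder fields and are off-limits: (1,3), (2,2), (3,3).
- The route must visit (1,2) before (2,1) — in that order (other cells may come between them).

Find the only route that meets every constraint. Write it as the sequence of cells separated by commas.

The waypoints must appear in the order (1,2), (2,1), with no cell reused.
Route from (3,2): up-right 1 to (2,3), up-left 1 to (1,2), down-left 1 to (2,1), up 1 to (1,1) — 4 moves in all.
Check: order respected (1 at step 2, 2 at step 3).

(3,2), (2,3), (1,2), (2,1), (1,1)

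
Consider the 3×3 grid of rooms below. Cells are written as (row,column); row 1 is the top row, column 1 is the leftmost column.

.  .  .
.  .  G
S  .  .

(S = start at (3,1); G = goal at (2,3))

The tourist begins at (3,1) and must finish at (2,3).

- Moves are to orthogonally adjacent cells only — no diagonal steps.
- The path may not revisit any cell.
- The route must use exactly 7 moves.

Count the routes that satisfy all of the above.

2

Need simple routes of exactly 7 moves from (3,1) to (2,3) (Manhattan distance 3, so 2 moves are spent on a detour and 2 undoing it).
Enumerating: (3,1) (2,1) (1,1) (1,2) (2,2) (3,2) (3,3) (2,3) | (3,1) (3,2) (2,2) (2,1) (1,1) (1,2) (1,3) (2,3).
That gives 2 routes.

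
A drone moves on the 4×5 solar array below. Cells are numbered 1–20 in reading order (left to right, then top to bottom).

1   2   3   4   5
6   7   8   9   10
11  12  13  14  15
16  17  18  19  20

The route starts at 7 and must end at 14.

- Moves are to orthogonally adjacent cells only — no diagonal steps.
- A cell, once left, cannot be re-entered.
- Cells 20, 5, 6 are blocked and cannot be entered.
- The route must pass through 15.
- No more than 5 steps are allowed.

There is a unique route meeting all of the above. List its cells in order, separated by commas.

7, 8, 9, 10, 15, 14

Any route must reach 15 and still end at 14 within 5 moves, so the order of the required stops is forced.
Route from 7: right 3 to 10, down 1 to 15, left 1 to 14 — 5 moves in all.
Check: all required cells visited; 5 ≤ 5 moves.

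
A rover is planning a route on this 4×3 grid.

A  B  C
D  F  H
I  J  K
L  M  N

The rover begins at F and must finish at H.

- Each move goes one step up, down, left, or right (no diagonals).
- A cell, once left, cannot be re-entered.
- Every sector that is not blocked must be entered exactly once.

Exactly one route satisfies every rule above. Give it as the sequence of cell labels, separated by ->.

F -> J -> K -> N -> M -> L -> I -> D -> A -> B -> C -> H

Need to visit all 12 open cells exactly once, starting at F and ending at H.
Cell C has only two open neighbours (H and B), so the path must pass straight through it: one of those is the cell it's entered from and the other is where it exits.
Route from F: down 1 to J, right 1 to K, down 1 to N, left 2 to L, up 3 to A, right 2 to C, down 1 to H — 11 moves in all.
Check: all 12 open cells covered.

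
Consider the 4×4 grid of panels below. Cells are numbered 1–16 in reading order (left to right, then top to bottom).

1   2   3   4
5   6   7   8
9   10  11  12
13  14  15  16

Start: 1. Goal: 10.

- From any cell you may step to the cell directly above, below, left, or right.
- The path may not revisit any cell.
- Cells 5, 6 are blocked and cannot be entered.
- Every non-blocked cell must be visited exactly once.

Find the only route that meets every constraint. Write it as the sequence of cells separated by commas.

Need to visit all 14 open cells exactly once, starting at 1 and ending at 10.
Cell 9 has only two open neighbours (13 and 10), so the path must pass straight through it: one of those is the cell it's entered from and the other is where it exits.
Route from 1: 3× right (reaching 4), down to 8, left to 7, down to 11, right to 12, down to 16, 3× left (reaching 13), up to 9, right to 10 — 13 moves in all.
Check: all 14 open cells covered.

1, 2, 3, 4, 8, 7, 11, 12, 16, 15, 14, 13, 9, 10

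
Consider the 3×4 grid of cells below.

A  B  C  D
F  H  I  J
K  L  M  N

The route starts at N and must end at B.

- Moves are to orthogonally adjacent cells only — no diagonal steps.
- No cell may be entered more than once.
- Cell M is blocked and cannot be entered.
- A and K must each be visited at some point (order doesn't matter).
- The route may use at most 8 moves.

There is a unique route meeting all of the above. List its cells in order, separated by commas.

N, J, I, H, L, K, F, A, B

The 8-move cap with required stops at A, K leaves no slack for detours.
Route from N: up 1 to J, left 2 to H, down 1 to L, left 1 to K, up 2 to A, right 1 to B — 8 moves in all.
Check: all required cells visited; 8 ≤ 8 moves.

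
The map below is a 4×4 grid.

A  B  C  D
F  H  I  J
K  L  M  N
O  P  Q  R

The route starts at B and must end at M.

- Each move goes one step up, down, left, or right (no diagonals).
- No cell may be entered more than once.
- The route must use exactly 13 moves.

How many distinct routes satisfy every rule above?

Need simple routes of exactly 13 moves from B to M (Manhattan distance 3, so 5 moves are spent on a detour and 5 undoing it).
Branch systematically from the start, pruning whenever the remaining move budget drops below the Manhattan distance to M or differs from it in parity. Grouping the completions by first move — via H: 4; via A: 10; via C: 8 — and summing: 4 + 10 + 8 = 22.
That gives 22 routes.

22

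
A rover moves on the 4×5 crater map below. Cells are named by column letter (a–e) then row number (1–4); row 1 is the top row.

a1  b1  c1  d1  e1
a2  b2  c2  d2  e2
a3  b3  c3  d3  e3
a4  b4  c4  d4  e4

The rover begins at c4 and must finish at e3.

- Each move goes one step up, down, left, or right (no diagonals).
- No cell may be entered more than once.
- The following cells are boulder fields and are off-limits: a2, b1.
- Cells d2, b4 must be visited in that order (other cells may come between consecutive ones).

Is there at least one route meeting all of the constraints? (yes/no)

Ignoring the required order, 46 revisit-free routes from c4 to e3 pass through all of d2 and b4; the waypoint orders that occur are b4 → d2 (46) — never d2 → b4.

no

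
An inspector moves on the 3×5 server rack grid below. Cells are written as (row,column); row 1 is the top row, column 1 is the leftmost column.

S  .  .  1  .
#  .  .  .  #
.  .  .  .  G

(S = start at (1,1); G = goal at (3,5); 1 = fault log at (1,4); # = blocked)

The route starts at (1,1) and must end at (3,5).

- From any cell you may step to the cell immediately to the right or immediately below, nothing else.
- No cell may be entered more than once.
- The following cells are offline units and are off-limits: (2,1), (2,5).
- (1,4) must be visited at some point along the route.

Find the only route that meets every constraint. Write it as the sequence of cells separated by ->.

(1,1) -> (1,2) -> (1,3) -> (1,4) -> (2,4) -> (3,4) -> (3,5)

Moves only go right or down, so the column and row indices never decrease.
Route from (1,1): right 3 to (1,4), down 2 to (3,4), right 1 to (3,5) — 6 moves in all.
Check: all required cells visited.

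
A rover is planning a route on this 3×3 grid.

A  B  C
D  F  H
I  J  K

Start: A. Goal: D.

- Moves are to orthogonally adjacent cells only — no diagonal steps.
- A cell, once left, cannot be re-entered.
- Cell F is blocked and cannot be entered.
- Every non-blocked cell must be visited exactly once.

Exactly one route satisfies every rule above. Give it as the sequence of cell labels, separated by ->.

A -> B -> C -> H -> K -> J -> I -> D

Need to visit all 8 open cells exactly once, starting at A and ending at D.
Cell I has only two open neighbours (D and J), so the path must pass straight through it: one of those is the cell it's entered from and the other is where it exits.
Route from A: right 2 to C, down 2 to K, left 2 to I, up 1 to D — 7 moves in all.
Check: all 8 open cells covered.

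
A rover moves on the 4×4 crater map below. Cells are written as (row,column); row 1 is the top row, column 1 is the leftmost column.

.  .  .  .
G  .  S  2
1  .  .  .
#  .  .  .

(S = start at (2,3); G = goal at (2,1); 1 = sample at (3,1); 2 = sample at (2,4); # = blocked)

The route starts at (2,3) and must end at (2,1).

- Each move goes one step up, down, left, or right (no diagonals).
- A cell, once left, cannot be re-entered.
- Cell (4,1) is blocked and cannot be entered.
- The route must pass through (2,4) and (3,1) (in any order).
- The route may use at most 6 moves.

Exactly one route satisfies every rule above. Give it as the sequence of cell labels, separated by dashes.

(2,3) - (2,4) - (3,4) - (3,3) - (3,2) - (3,1) - (2,1)

The 6-move cap with required stops at (2,4), (3,1) leaves no slack for detours.
Route from (2,3): right to (2,4), down to (3,4), 3× left (reaching (3,1)), up to (2,1) — 6 moves in all.
Check: all required cells visited; 6 ≤ 6 moves.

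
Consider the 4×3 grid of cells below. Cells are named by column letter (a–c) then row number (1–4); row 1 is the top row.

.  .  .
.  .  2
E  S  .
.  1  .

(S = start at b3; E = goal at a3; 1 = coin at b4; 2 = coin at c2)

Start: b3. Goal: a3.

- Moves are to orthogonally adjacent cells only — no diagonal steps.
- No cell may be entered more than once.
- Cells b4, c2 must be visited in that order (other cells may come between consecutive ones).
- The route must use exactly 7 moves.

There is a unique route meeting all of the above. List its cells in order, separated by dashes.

The waypoints must appear in the order b4, c2, with no cell reused.
Route from b3: down to b4, right to c4, 2× up (reaching c2), 2× left (reaching a2), down to a3 — 7 moves in all.
Check: order respected (1 at step 1, 2 at step 4); 7 moves as required.

b3 - b4 - c4 - c3 - c2 - b2 - a2 - a3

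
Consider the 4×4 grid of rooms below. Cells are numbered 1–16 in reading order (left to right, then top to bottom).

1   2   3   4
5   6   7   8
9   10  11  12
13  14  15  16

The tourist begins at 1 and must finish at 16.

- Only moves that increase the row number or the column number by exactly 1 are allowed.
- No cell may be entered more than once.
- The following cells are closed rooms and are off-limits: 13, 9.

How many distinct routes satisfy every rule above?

A right/down-only route from 1 to 16 makes exactly 3 down-moves and 3 right-moves in some order.
With no other constraints that would be C(6,3) = 20 routes.
Subtract routes through each blocked cell (inclusion–exclusion for overlaps): − through 9: 4 − through 13: 1 + through 9&13: 1 → 16.
That gives 16 routes.

16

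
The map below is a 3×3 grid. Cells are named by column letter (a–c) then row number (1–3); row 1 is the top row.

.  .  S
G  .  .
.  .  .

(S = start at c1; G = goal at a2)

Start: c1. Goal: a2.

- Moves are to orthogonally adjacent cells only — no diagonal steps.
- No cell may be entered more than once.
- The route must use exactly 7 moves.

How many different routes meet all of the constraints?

Need simple routes of exactly 7 moves from c1 to a2 (Manhattan distance 3, so 2 moves are spent on a detour and 2 undoing it).
Enumerating: c1 c2 c3 b3 b2 b1 a1 a2 | c1 b1 b2 c2 c3 b3 a3 a2.
That gives 2 routes.

2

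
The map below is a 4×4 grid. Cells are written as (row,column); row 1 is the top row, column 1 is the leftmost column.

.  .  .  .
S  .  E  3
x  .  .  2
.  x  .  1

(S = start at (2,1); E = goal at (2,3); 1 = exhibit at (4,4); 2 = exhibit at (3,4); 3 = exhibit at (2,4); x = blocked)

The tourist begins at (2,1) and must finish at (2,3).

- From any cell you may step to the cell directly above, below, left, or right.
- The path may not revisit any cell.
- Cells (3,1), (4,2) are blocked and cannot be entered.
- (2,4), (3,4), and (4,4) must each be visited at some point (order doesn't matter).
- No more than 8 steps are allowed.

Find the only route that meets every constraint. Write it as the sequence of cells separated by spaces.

The 8-move cap with required stops at (2,4), (3,4), (4,4) leaves no slack for detours.
Route from (2,1): right to (2,2), down to (3,2), right to (3,3), down to (4,3), right to (4,4), 2× up (reaching (2,4)), left to (2,3) — 8 moves in all.
Check: all required cells visited; 8 ≤ 8 moves.

(2,1) (2,2) (3,2) (3,3) (4,3) (4,4) (3,4) (2,4) (2,3)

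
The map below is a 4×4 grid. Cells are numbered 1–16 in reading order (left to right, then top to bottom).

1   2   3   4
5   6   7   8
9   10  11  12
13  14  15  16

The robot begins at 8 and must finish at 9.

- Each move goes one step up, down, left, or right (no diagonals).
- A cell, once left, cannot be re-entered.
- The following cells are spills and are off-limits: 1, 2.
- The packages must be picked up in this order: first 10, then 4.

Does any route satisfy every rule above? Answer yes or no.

Ignoring the required order, 11 revisit-free routes from 8 to 9 pass through all of 10 and 4; the waypoint orders that occur are 4 → 10 (11) — never 10 → 4.

no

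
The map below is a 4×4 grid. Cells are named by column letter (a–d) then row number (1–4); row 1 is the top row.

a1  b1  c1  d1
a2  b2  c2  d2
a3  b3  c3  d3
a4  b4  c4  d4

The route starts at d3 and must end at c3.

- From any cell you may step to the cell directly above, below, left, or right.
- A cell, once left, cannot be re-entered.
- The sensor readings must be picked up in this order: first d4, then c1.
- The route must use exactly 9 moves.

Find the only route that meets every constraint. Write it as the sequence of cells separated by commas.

d3, d4, c4, b4, b3, b2, b1, c1, c2, c3

The waypoints must appear in the order d4, c1, with no cell reused.
Route from d3: down to d4, 2× left (reaching b4), 3× up (reaching b1), right to c1, 2× down (reaching c3) — 9 moves in all.
Check: order respected (d4 at step 1, c1 at step 7); 9 moves as required.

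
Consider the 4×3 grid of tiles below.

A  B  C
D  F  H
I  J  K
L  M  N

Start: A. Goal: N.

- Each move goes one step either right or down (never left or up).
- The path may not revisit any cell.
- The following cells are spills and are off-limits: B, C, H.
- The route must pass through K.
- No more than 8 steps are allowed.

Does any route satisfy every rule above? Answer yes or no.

yes

One route that works: A → D → I → J → K → N.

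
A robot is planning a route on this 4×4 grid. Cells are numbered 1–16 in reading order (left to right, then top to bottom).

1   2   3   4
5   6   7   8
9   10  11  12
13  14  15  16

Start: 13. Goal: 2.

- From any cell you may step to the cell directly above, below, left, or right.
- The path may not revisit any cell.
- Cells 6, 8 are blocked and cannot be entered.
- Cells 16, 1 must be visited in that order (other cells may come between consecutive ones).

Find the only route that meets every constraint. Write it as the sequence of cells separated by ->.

The waypoints must appear in the order 16, 1, with no cell reused.
Route from 13: 3× right (reaching 16), up to 12, 3× left (reaching 9), 2× up (reaching 1), right to 2 — 10 moves in all.
Check: order respected (16 at step 3, 1 at step 9).

13 -> 14 -> 15 -> 16 -> 12 -> 11 -> 10 -> 9 -> 5 -> 1 -> 2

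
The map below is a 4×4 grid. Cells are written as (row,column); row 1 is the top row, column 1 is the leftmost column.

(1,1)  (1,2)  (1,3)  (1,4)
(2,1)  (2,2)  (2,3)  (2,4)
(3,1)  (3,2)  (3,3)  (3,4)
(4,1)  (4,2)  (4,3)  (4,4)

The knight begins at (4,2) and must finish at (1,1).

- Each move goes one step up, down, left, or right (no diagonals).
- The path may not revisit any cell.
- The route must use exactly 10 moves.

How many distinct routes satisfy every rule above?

42

Need simple routes of exactly 10 moves from (4,2) to (1,1) (Manhattan distance 4, so 3 moves are spent on a detour and 3 undoing it).
Branch systematically from the start, pruning whenever the remaining move budget drops below the Manhattan distance to (1,1) or differs from it in parity. Grouping the completions by first move — via (3,2): 11; via (4,1): 9; via (4,3): 22 — and summing: 11 + 9 + 22 = 42.
That gives 42 routes.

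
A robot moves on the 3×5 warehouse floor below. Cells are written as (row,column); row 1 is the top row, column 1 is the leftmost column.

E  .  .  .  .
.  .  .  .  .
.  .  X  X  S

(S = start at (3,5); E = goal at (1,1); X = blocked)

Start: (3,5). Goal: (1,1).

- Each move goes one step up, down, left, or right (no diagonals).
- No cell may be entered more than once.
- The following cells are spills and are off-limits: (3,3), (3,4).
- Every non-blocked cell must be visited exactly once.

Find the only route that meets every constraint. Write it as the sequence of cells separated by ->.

(3,5) -> (2,5) -> (1,5) -> (1,4) -> (2,4) -> (2,3) -> (1,3) -> (1,2) -> (2,2) -> (3,2) -> (3,1) -> (2,1) -> (1,1)

Need to visit all 13 open cells exactly once, starting at (3,5) and ending at (1,1).
Cell (3,2) has only two open neighbours ((2,2) and (3,1)), so the path must pass straight through it: one of those is the cell it's entered from and the other is where it exits.
Route from (3,5): up 2 to (1,5), left 1 to (1,4), down 1 to (2,4), left 1 to (2,3), up 1 to (1,3), left 1 to (1,2), down 2 to (3,2), left 1 to (3,1), up 2 to (1,1) — 12 moves in all.
Check: all 13 open cells covered.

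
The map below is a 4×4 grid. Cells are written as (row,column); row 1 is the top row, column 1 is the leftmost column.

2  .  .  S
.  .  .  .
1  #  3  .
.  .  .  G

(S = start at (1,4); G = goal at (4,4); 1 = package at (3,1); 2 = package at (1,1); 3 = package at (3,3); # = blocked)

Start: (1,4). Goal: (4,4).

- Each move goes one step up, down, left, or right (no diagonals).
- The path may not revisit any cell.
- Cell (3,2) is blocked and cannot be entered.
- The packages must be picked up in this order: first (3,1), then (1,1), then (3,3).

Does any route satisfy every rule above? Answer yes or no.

Ignoring the required order, 7 revisit-free routes from (1,4) to (4,4) pass through all of (3,1), (1,1), and (3,3); the waypoint orders that occur are (1,1) → (3,1) → (3,3) (5); (3,3) → (1,1) → (3,1) (2) — never (3,1) → (1,1) → (3,3).

no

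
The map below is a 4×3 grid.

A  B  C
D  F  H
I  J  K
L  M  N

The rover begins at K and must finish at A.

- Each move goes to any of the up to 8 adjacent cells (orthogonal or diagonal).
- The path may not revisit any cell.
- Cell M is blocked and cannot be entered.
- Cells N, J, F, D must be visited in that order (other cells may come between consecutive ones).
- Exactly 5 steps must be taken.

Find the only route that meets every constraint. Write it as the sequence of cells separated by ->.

The waypoints must appear in the order N, J, F, D, with no cell reused.
Route from K: down 1 to N, up-left 1 to J, up 1 to F, left 1 to D, up 1 to A — 5 moves in all.
Check: order respected (N at step 1, J at step 2, F at step 3, D at step 4); 5 moves as required.

K -> N -> J -> F -> D -> A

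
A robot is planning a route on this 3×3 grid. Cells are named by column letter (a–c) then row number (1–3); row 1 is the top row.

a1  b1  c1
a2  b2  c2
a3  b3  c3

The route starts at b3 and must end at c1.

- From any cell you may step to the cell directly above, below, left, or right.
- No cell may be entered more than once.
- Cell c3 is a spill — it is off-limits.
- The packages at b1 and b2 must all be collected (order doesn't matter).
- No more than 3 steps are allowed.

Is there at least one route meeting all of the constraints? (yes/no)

One route that works: b3 → b2 → b1 → c1.

yes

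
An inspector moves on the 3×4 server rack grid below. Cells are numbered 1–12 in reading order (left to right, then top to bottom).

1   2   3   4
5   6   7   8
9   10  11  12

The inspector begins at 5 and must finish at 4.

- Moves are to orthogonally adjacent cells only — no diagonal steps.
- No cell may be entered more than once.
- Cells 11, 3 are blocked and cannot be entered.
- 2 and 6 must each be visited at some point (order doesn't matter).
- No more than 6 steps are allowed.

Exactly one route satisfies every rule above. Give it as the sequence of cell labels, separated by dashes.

5 - 1 - 2 - 6 - 7 - 8 - 4

The budget equals the shortest possible length, so every move has to be on a shortest route through the required cells.
Route from 5: up 1 to 1, right 1 to 2, down 1 to 6, right 2 to 8, up 1 to 4 — 6 moves in all.
Check: all required cells visited; 6 ≤ 6 moves.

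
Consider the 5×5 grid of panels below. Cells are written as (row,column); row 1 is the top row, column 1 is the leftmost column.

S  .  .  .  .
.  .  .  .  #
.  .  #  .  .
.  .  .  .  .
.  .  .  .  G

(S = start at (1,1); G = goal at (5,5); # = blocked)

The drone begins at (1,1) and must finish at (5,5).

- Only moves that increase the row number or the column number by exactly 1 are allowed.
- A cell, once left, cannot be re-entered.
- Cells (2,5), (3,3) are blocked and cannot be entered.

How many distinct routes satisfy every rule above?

A right/down-only route from (1,1) to (5,5) makes exactly 4 down-moves and 4 right-moves in some order.
With no other constraints that would be C(8,4) = 70 routes.
Subtract routes through each blocked cell (inclusion–exclusion for overlaps): − through (2,5): 5 − through (3,3): 36 → 29.
That gives 29 routes.

29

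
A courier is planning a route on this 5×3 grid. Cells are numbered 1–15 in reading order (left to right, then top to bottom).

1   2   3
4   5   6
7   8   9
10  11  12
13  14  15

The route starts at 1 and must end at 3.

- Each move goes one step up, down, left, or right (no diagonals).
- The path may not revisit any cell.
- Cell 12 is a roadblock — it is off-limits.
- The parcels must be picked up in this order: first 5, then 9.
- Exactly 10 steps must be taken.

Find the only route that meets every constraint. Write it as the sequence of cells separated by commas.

The waypoints must appear in the order 5, 9, with no cell reused.
Route from 1: right 1 to 2, down 1 to 5, left 1 to 4, down 2 to 10, right 1 to 11, up 1 to 8, right 1 to 9, up 2 to 3 — 10 moves in all.
Check: order respected (5 at step 2, 9 at step 8); 10 moves as required.

1, 2, 5, 4, 7, 10, 11, 8, 9, 6, 3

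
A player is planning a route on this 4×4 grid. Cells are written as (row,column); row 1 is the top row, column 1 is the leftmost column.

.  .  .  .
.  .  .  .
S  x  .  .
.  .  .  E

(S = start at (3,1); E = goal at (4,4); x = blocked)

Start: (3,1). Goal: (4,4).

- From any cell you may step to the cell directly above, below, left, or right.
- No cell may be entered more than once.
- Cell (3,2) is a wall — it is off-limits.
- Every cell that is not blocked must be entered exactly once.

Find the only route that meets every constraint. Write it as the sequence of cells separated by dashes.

Need to visit all 15 open cells exactly once, starting at (3,1) and ending at (4,4).
Cell (4,1) has only two open neighbours ((3,1) and (4,2)), so the path must pass straight through it: one of those is the cell it's entered from and the other is where it exits.
Route from (3,1): down 1 to (4,1), right 2 to (4,3), up 2 to (2,3), left 2 to (2,1), up 1 to (1,1), right 3 to (1,4), down 3 to (4,4) — 14 moves in all.
Check: all 15 open cells covered.

(3,1) - (4,1) - (4,2) - (4,3) - (3,3) - (2,3) - (2,2) - (2,1) - (1,1) - (1,2) - (1,3) - (1,4) - (2,4) - (3,4) - (4,4)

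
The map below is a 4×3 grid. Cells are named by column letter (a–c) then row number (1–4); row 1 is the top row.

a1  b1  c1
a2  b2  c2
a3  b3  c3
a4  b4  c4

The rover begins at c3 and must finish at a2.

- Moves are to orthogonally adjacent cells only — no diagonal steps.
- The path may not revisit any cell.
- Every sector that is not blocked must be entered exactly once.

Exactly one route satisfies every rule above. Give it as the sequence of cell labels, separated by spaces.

Need to visit all 12 open cells exactly once, starting at c3 and ending at a2.
Cell c4 has only two open neighbours (c3 and b4), so the path must pass straight through it: one of those is the cell it's entered from and the other is where it exits.
Route from c3: down to c4, 2× left (reaching a4), up to a3, right to b3, up to b2, right to c2, up to c1, 2× left (reaching a1), down to a2 — 11 moves in all.
Check: all 12 open cells covered.

c3 c4 b4 a4 a3 b3 b2 c2 c1 b1 a1 a2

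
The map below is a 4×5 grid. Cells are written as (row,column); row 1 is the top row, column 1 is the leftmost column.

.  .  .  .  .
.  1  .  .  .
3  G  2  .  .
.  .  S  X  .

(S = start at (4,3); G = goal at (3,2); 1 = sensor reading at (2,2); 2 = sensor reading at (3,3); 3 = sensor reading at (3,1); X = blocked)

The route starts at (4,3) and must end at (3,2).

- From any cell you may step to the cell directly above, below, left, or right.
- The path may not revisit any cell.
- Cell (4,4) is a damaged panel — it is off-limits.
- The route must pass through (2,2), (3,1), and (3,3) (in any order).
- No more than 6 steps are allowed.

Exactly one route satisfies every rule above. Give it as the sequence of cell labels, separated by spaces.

The budget equals the shortest possible length, so every move has to be on a shortest route through the required cells.
Route from (4,3): up 2 to (2,3), left 2 to (2,1), down 1 to (3,1), right 1 to (3,2) — 6 moves in all.
Check: all required cells visited; 6 ≤ 6 moves.

(4,3) (3,3) (2,3) (2,2) (2,1) (3,1) (3,2)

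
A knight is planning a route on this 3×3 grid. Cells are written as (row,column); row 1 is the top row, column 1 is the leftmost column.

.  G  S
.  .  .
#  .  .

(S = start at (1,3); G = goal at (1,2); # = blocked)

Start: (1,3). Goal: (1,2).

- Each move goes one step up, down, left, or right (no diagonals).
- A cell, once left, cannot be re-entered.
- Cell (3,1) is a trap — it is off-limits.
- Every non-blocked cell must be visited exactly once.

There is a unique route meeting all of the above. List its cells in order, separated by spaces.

Need to visit all 8 open cells exactly once, starting at (1,3) and ending at (1,2).
Route from (1,3): 2× down (reaching (3,3)), left to (3,2), up to (2,2), left to (2,1), up to (1,1), right to (1,2) — 7 moves in all.
Check: all 8 open cells covered.

(1,3) (2,3) (3,3) (3,2) (2,2) (2,1) (1,1) (1,2)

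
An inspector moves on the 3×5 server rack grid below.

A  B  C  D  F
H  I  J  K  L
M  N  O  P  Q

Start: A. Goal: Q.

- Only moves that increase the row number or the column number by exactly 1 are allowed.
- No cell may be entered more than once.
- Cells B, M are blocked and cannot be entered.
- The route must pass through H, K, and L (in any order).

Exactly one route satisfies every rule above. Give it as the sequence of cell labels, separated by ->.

Moves only go right or down, so the column and row indices never decrease.
Route from A: down 1 to H, right 4 to L, down 1 to Q — 6 moves in all.
Check: all required cells visited.

A -> H -> I -> J -> K -> L -> Q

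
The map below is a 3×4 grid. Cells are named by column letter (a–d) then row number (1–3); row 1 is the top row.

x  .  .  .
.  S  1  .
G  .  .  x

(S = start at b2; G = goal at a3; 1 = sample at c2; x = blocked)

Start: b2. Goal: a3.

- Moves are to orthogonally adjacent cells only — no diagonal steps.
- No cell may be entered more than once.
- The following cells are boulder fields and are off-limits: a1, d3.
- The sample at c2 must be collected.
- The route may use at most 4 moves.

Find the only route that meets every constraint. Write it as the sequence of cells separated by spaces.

The budget equals the shortest possible length, so every move has to be on a shortest route through the required cells.
Route from b2: right to c2, down to c3, 2× left (reaching a3) — 4 moves in all.
Check: all required cells visited; 4 ≤ 4 moves.

b2 c2 c3 b3 a3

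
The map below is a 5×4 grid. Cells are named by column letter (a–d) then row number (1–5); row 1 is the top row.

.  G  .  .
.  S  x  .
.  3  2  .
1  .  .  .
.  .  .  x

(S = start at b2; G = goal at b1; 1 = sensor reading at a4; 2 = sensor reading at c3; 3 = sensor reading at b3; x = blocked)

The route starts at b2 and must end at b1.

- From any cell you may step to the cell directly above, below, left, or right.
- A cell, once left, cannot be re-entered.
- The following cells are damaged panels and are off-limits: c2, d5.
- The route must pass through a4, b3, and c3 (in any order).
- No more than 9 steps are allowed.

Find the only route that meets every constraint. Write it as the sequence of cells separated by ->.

b2 -> b3 -> c3 -> c4 -> b4 -> a4 -> a3 -> a2 -> a1 -> b1

The 9-move cap with required stops at a4, b3, c3 leaves no slack for detours.
Route from b2: down to b3, right to c3, down to c4, 2× left (reaching a4), 3× up (reaching a1), right to b1 — 9 moves in all.
Check: all required cells visited; 9 ≤ 9 moves.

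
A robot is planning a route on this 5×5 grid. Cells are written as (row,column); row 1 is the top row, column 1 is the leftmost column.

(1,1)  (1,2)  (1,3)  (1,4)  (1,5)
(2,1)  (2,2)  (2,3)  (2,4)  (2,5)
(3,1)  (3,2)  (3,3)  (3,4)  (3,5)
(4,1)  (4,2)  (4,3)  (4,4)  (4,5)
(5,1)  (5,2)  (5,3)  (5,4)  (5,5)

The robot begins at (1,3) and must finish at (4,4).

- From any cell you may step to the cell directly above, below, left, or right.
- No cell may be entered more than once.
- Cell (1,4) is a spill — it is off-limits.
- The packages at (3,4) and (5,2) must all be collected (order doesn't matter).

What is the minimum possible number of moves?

10

Any route passes through (3,4) and (5,2) in some order between (1,3) and (4,4). Summing Manhattan distances along each leg and taking the cheapest ordering ((1,3) → (3,4) → (5,2) → (4,4)) gives a lower bound of 3 + 4 + 3 = 10 moves.
A route of 10 moves achieves this: (1,3) → (2,3) → (2,2) → (3,2) → (4,2) → (5,2) → (5,3) → (4,3) → (3,3) → (3,4) → (4,4).
Since 10 matches the lower bound, it is optimal.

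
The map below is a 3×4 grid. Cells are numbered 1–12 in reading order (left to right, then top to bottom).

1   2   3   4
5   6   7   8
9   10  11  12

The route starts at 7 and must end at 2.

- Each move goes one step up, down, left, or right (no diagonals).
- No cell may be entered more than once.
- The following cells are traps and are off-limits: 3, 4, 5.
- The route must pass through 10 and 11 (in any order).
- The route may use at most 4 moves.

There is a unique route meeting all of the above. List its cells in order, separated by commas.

Any route must reach 10 and 11 and still end at 2 within 4 moves, so the order of the required stops is forced.
Route from 7: down 1 to 11, left 1 to 10, up 2 to 2 — 4 moves in all.
Check: all required cells visited; 4 ≤ 4 moves.

7, 11, 10, 6, 2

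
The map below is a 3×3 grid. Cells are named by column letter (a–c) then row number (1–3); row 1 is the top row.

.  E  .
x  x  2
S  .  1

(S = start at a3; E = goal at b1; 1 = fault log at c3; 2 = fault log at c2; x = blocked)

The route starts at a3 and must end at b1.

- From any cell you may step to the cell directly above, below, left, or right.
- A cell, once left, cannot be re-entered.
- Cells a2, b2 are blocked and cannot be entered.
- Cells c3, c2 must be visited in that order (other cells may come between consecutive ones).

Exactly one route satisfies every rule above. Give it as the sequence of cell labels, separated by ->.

a3 -> b3 -> c3 -> c2 -> c1 -> b1

The waypoints must appear in the order c3, c2, with no cell reused.
Route from a3: right 2 to c3, up 2 to c1, left 1 to b1 — 5 moves in all.
Check: order respected (1 at step 2, 2 at step 3).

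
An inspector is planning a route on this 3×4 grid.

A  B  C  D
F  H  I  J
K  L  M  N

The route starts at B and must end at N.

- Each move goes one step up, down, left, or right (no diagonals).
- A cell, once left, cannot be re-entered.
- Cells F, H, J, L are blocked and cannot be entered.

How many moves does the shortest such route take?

The Manhattan distance from B to N is |1−3| + |2−4| = 4, so at least 4 moves are needed.
A route of 4 moves achieves this: B → C → I → M → N.
Since 4 matches the lower bound, it is optimal.

4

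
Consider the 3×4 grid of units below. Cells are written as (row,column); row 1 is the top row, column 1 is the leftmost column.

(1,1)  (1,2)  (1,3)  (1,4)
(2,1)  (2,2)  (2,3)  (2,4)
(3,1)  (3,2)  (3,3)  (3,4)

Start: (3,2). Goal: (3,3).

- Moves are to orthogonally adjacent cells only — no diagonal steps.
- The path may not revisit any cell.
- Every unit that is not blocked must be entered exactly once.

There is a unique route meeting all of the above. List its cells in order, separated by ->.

(3,2) -> (3,1) -> (2,1) -> (1,1) -> (1,2) -> (2,2) -> (2,3) -> (1,3) -> (1,4) -> (2,4) -> (3,4) -> (3,3)

Need to visit all 12 open cells exactly once, starting at (3,2) and ending at (3,3).
Cell (3,1) has only two open neighbours ((2,1) and (3,2)), so the path must pass straight through it: one of those is the cell it's entered from and the other is where it exits.
Route from (3,2): left to (3,1), 2× up (reaching (1,1)), right to (1,2), down to (2,2), right to (2,3), up to (1,3), right to (1,4), 2× down (reaching (3,4)), left to (3,3) — 11 moves in all.
Check: all 12 open cells covered.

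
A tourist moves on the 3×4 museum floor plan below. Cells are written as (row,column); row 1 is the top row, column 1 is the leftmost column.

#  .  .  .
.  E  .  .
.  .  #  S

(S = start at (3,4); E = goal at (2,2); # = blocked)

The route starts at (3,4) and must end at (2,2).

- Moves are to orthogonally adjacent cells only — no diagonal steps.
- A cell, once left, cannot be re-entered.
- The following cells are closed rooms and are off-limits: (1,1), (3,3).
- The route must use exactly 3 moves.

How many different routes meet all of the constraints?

Need simple routes of exactly 3 moves from (3,4) to (2,2) (Manhattan distance 3, so 0 moves are spent on a detour and 0 undoing it).
Enumerating: (3,4) (2,4) (2,3) (2,2).
That gives 1 route.

1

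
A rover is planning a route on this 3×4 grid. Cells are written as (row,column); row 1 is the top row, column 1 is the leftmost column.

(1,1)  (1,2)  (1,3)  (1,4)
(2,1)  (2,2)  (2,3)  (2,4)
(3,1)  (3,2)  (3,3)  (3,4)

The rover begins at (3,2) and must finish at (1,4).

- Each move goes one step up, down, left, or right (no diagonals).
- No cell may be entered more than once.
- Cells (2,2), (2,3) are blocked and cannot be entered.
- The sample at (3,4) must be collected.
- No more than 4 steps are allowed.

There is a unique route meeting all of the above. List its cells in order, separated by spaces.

The budget equals the shortest possible length, so every move has to be on a shortest route through the required cells.
Route from (3,2): 2× right (reaching (3,4)), 2× up (reaching (1,4)) — 4 moves in all.
Check: all required cells visited; 4 ≤ 4 moves.

(3,2) (3,3) (3,4) (2,4) (1,4)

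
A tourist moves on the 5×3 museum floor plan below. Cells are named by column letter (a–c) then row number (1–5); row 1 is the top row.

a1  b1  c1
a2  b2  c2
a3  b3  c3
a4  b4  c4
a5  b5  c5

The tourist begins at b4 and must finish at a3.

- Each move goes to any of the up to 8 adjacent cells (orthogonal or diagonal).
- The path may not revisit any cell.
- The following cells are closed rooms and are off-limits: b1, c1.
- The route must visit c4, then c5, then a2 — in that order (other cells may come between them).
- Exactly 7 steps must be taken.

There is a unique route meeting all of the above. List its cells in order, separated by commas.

The waypoints must appear in the order c4, c5, a2, with no cell reused.
Route from b4: right to c4, down to c5, left to b5, up-left to a4, up-right to b3, up-left to a2, down to a3 — 7 moves in all.
Check: order respected (c4 at step 1, c5 at step 2, a2 at step 6); 7 moves as required.

b4, c4, c5, b5, a4, b3, a2, a3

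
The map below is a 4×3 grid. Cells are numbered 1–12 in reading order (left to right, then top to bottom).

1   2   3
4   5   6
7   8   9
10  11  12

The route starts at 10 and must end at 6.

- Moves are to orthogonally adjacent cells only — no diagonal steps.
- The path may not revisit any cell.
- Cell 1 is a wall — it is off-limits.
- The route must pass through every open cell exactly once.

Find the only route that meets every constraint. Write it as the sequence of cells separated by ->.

Need to visit all 11 open cells exactly once, starting at 10 and ending at 6.
Cell 12 has only two open neighbours (9 and 11), so the path must pass straight through it: one of those is the cell it's entered from and the other is where it exits.
Route from 10: 2× right (reaching 12), up to 9, 2× left (reaching 7), up to 4, right to 5, up to 2, right to 3, down to 6 — 10 moves in all.
Check: all 11 open cells covered.

10 -> 11 -> 12 -> 9 -> 8 -> 7 -> 4 -> 5 -> 2 -> 3 -> 6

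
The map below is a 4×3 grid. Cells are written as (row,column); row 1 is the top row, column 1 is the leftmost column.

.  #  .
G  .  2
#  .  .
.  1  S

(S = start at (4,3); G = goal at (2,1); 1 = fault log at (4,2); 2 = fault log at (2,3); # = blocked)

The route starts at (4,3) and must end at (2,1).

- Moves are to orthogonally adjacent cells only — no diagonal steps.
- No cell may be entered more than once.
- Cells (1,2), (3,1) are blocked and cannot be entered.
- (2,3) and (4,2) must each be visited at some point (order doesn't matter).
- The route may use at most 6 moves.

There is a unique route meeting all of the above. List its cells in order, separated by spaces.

The budget equals the shortest possible length, so every move has to be on a shortest route through the required cells.
Route from (4,3): left to (4,2), up to (3,2), right to (3,3), up to (2,3), 2× left (reaching (2,1)) — 6 moves in all.
Check: all required cells visited; 6 ≤ 6 moves.

(4,3) (4,2) (3,2) (3,3) (2,3) (2,2) (2,1)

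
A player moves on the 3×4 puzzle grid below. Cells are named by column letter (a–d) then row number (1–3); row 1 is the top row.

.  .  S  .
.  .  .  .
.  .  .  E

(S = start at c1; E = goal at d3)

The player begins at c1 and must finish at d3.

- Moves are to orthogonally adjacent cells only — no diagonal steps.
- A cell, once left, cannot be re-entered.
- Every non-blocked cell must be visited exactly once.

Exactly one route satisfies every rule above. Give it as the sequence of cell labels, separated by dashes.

c1 - d1 - d2 - c2 - b2 - b1 - a1 - a2 - a3 - b3 - c3 - d3

Need to visit all 12 open cells exactly once, starting at c1 and ending at d3.
Cell a3 has only two open neighbours (a2 and b3), so the path must pass straight through it: one of those is the cell it's entered from and the other is where it exits.
Route from c1: right to d1, down to d2, 2× left (reaching b2), up to b1, left to a1, 2× down (reaching a3), 3× right (reaching d3) — 11 moves in all.
Check: all 12 open cells covered.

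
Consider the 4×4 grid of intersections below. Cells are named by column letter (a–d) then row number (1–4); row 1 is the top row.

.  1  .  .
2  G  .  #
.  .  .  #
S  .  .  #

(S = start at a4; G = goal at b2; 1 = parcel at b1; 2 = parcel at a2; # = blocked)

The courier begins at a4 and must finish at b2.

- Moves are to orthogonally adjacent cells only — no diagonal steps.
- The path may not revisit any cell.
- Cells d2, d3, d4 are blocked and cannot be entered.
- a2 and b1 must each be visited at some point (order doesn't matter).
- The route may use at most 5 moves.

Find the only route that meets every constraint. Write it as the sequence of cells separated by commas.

a4, a3, a2, a1, b1, b2

Any route must reach a2 and b1 and still end at b2 within 5 moves, so the order of the required stops is forced.
Route from a4: 3× up (reaching a1), right to b1, down to b2 — 5 moves in all.
Check: all required cells visited; 5 ≤ 5 moves.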